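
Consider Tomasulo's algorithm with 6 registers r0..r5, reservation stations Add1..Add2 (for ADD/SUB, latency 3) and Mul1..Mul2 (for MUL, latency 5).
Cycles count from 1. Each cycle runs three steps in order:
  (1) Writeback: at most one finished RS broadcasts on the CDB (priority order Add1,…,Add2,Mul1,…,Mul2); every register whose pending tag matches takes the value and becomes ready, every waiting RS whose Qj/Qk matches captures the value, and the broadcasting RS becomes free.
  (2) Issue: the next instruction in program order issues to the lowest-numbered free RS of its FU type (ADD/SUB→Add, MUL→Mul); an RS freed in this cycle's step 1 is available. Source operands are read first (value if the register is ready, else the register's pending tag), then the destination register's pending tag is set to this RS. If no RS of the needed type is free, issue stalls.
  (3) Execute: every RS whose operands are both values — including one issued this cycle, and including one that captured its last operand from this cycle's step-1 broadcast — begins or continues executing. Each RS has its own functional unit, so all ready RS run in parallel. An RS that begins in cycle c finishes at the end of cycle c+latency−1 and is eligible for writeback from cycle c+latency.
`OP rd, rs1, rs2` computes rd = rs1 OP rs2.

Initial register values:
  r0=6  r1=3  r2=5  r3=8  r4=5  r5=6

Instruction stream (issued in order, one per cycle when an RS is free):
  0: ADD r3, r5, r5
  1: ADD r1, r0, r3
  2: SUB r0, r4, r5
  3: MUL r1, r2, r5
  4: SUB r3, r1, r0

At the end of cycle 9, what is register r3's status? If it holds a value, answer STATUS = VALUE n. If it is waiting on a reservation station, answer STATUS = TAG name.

STATUS = TAG Add1

cycle 1: issue ADD r3<-Add1 // r0:6,r1:3,r2:5,r3:Add1,r4:5,r5:6
cycle 2: issue ADD r1<-Add2 // r0:6,r1:Add2,r2:5,r3:Add1,r4:5,r5:6
cycle 3: stall // r0:6,r1:Add2,r2:5,r3:Add1,r4:5,r5:6
cycle 4: CDB Add1=12; issue SUB r0<-Add1 // r0:Add1,r1:Add2,r2:5,r3:12,r4:5,r5:6
cycle 5: issue MUL r1<-Mul1 // r0:Add1,r1:Mul1,r2:5,r3:12,r4:5,r5:6
cycle 6: stall // r0:Add1,r1:Mul1,r2:5,r3:12,r4:5,r5:6
cycle 7: CDB Add1=-1; issue SUB r3<-Add1 // r0:-1,r1:Mul1,r2:5,r3:Add1,r4:5,r5:6
cycle 8: CDB Add2=18 // r0:-1,r1:Mul1,r2:5,r3:Add1,r4:5,r5:6
cycle 9: - // r0:-1,r1:Mul1,r2:5,r3:Add1,r4:5,r5:6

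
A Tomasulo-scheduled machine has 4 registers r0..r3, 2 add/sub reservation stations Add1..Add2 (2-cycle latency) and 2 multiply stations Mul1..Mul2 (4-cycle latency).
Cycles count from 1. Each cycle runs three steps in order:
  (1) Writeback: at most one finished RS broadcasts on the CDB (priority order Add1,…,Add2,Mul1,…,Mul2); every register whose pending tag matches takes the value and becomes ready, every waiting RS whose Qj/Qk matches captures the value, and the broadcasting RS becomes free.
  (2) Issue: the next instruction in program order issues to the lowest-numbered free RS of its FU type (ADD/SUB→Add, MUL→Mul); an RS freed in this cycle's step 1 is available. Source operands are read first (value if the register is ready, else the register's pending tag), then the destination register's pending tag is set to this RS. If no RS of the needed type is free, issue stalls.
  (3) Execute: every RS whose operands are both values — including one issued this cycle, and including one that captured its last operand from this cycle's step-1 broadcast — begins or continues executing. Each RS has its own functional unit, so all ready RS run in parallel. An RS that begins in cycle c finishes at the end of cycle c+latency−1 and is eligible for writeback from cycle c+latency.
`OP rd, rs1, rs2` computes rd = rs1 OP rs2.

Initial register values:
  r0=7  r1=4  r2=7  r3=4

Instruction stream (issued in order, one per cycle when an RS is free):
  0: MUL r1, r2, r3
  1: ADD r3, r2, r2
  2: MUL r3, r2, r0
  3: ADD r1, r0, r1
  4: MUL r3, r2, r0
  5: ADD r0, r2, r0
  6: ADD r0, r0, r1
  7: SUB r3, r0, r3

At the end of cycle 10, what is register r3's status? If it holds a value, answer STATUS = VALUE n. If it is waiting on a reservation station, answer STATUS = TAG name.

cycle 1: issue MUL r1<-Mul1 // r0:7,r1:Mul1,r2:7,r3:4
cycle 2: issue ADD r3<-Add1 // r0:7,r1:Mul1,r2:7,r3:Add1
cycle 3: issue MUL r3<-Mul2 // r0:7,r1:Mul1,r2:7,r3:Mul2
cycle 4: CDB Add1=14; issue ADD r1<-Add1 // r0:7,r1:Add1,r2:7,r3:Mul2
cycle 5: CDB Mul1=28; issue MUL r3<-Mul1 // r0:7,r1:Add1,r2:7,r3:Mul1
cycle 6: issue ADD r0<-Add2 // r0:Add2,r1:Add1,r2:7,r3:Mul1
cycle 7: CDB Add1=35; issue ADD r0<-Add1 // r0:Add1,r1:35,r2:7,r3:Mul1
cycle 8: CDB Add2=14; issue SUB r3<-Add2 // r0:Add1,r1:35,r2:7,r3:Add2
cycle 9: CDB Mul1=49 // r0:Add1,r1:35,r2:7,r3:Add2
cycle 10: CDB Add1=49 // r0:49,r1:35,r2:7,r3:Add2

STATUS = TAG Add2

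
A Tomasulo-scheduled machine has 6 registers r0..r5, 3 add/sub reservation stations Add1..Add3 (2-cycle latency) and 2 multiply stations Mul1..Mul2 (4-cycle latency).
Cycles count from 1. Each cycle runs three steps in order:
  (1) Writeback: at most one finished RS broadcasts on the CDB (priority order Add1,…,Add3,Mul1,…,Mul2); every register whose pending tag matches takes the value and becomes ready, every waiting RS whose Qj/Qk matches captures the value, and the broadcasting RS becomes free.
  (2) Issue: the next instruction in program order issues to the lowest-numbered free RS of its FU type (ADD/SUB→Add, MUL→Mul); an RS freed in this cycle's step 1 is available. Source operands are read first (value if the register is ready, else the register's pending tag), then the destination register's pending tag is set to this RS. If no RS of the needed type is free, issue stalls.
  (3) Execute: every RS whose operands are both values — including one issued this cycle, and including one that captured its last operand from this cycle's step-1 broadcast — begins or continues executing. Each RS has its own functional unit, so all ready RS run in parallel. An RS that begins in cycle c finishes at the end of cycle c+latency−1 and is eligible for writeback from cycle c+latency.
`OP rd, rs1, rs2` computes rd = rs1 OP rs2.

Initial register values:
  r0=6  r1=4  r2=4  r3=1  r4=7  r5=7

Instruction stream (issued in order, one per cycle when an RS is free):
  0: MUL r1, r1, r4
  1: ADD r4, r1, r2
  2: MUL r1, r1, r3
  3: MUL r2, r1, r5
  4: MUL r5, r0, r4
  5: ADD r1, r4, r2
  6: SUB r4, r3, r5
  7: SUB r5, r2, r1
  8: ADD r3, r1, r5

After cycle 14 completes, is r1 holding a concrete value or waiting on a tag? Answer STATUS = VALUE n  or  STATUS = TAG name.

STATUS = TAG Add1

  c1: issue MUL r1<-Mul1  regs: r0:6,r1:Mul1,r2:4,r3:1,r4:7,r5:7
  c2: issue ADD r4<-Add1  regs: r0:6,r1:Mul1,r2:4,r3:1,r4:Add1,r5:7
  c3: issue MUL r1<-Mul2  regs: r0:6,r1:Mul2,r2:4,r3:1,r4:Add1,r5:7
  c4: stall  regs: r0:6,r1:Mul2,r2:4,r3:1,r4:Add1,r5:7
  c5: CDB Mul1=28; issue MUL r2<-Mul1  regs: r0:6,r1:Mul2,r2:Mul1,r3:1,r4:Add1,r5:7
  c6: stall  regs: r0:6,r1:Mul2,r2:Mul1,r3:1,r4:Add1,r5:7
  c7: CDB Add1=32; stall  regs: r0:6,r1:Mul2,r2:Mul1,r3:1,r4:32,r5:7
  c8: stall  regs: r0:6,r1:Mul2,r2:Mul1,r3:1,r4:32,r5:7
  c9: CDB Mul2=28; issue MUL r5<-Mul2  regs: r0:6,r1:28,r2:Mul1,r3:1,r4:32,r5:Mul2
  c10: issue ADD r1<-Add1  regs: r0:6,r1:Add1,r2:Mul1,r3:1,r4:32,r5:Mul2
  c11: issue SUB r4<-Add2  regs: r0:6,r1:Add1,r2:Mul1,r3:1,r4:Add2,r5:Mul2
  c12: issue SUB r5<-Add3  regs: r0:6,r1:Add1,r2:Mul1,r3:1,r4:Add2,r5:Add3
  c13: CDB Mul1=196; stall  regs: r0:6,r1:Add1,r2:196,r3:1,r4:Add2,r5:Add3
  c14: CDB Mul2=192; stall  regs: r0:6,r1:Add1,r2:196,r3:1,r4:Add2,r5:Add3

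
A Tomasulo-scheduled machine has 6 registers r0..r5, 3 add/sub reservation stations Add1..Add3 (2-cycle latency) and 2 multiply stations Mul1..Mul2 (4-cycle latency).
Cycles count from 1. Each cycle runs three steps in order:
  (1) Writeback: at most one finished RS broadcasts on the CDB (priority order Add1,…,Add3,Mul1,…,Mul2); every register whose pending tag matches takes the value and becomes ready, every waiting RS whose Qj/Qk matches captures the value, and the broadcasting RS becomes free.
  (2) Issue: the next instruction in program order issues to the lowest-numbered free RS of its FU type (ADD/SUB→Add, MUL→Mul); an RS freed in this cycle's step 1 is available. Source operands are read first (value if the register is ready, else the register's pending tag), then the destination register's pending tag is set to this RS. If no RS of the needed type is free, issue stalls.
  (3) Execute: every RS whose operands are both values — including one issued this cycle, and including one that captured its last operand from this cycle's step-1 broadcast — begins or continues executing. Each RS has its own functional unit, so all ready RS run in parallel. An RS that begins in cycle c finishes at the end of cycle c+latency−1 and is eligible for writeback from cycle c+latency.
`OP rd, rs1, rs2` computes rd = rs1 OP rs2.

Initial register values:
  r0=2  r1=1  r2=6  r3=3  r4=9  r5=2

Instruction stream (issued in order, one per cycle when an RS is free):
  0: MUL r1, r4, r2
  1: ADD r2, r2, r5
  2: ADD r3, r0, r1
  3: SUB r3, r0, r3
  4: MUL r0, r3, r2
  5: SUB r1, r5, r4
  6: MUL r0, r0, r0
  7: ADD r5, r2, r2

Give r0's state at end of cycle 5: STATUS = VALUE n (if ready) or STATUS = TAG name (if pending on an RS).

  c1: issue MUL r1<-Mul1  regs: r0:2,r1:Mul1,r2:6,r3:3,r4:9,r5:2
  c2: issue ADD r2<-Add1  regs: r0:2,r1:Mul1,r2:Add1,r3:3,r4:9,r5:2
  c3: issue ADD r3<-Add2  regs: r0:2,r1:Mul1,r2:Add1,r3:Add2,r4:9,r5:2
  c4: CDB Add1=8; issue SUB r3<-Add1  regs: r0:2,r1:Mul1,r2:8,r3:Add1,r4:9,r5:2
  c5: CDB Mul1=54; issue MUL r0<-Mul1  regs: r0:Mul1,r1:54,r2:8,r3:Add1,r4:9,r5:2

STATUS = TAG Mul1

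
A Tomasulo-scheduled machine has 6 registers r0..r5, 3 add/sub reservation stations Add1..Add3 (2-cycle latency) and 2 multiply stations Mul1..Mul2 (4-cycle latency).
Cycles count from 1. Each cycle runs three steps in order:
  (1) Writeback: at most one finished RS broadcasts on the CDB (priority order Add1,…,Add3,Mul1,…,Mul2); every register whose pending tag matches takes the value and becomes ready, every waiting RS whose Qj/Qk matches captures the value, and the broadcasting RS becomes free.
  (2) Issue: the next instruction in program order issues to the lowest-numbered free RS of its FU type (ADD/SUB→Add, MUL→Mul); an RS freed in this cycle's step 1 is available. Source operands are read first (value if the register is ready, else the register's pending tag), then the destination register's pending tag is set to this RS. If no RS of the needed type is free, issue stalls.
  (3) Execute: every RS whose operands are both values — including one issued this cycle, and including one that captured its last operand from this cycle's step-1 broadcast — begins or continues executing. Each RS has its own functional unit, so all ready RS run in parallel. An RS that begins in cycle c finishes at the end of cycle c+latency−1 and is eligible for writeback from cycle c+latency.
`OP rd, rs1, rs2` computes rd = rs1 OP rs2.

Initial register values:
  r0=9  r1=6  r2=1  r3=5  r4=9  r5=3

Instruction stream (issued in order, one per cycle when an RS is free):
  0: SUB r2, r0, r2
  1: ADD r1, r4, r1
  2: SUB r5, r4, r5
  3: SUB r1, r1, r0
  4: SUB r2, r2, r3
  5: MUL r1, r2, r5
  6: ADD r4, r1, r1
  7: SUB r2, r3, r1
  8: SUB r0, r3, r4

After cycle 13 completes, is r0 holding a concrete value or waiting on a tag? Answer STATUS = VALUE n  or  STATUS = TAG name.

c1: issue SUB r2<-Add1 | r0:9,r1:6,r2:Add1,r3:5,r4:9,r5:3
c2: issue ADD r1<-Add2 | r0:9,r1:Add2,r2:Add1,r3:5,r4:9,r5:3
c3: CDB Add1=8; issue SUB r5<-Add1 | r0:9,r1:Add2,r2:8,r3:5,r4:9,r5:Add1
c4: CDB Add2=15; issue SUB r1<-Add2 | r0:9,r1:Add2,r2:8,r3:5,r4:9,r5:Add1
c5: CDB Add1=6; issue SUB r2<-Add1 | r0:9,r1:Add2,r2:Add1,r3:5,r4:9,r5:6
c6: CDB Add2=6; issue MUL r1<-Mul1 | r0:9,r1:Mul1,r2:Add1,r3:5,r4:9,r5:6
c7: CDB Add1=3; issue ADD r4<-Add1 | r0:9,r1:Mul1,r2:3,r3:5,r4:Add1,r5:6
c8: issue SUB r2<-Add2 | r0:9,r1:Mul1,r2:Add2,r3:5,r4:Add1,r5:6
c9: issue SUB r0<-Add3 | r0:Add3,r1:Mul1,r2:Add2,r3:5,r4:Add1,r5:6
c10: - | r0:Add3,r1:Mul1,r2:Add2,r3:5,r4:Add1,r5:6
c11: CDB Mul1=18 | r0:Add3,r1:18,r2:Add2,r3:5,r4:Add1,r5:6
c12: - | r0:Add3,r1:18,r2:Add2,r3:5,r4:Add1,r5:6
c13: CDB Add1=36 | r0:Add3,r1:18,r2:Add2,r3:5,r4:36,r5:6

STATUS = TAG Add3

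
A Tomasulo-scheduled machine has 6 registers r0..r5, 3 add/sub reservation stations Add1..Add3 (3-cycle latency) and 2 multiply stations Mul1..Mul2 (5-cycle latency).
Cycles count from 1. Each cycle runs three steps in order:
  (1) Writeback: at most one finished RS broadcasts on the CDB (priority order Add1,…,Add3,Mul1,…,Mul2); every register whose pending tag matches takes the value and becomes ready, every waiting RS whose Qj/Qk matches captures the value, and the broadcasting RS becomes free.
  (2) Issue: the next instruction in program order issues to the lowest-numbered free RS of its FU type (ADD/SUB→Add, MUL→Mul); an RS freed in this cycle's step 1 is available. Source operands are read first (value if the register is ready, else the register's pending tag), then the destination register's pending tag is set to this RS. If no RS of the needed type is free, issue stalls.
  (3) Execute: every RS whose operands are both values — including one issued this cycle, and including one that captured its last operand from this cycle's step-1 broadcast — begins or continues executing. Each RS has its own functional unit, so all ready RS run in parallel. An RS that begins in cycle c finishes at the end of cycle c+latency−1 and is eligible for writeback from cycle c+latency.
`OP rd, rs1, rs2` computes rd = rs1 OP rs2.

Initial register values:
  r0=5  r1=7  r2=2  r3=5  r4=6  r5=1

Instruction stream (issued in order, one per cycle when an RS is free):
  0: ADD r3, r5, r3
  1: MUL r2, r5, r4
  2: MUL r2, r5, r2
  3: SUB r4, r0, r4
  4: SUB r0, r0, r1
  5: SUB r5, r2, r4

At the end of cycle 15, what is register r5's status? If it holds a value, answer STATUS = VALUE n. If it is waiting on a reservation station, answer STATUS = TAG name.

cycle 1: issue ADD r3<-Add1 // r0:5,r1:7,r2:2,r3:Add1,r4:6,r5:1
cycle 2: issue MUL r2<-Mul1 // r0:5,r1:7,r2:Mul1,r3:Add1,r4:6,r5:1
cycle 3: issue MUL r2<-Mul2 // r0:5,r1:7,r2:Mul2,r3:Add1,r4:6,r5:1
cycle 4: CDB Add1=6; issue SUB r4<-Add1 // r0:5,r1:7,r2:Mul2,r3:6,r4:Add1,r5:1
cycle 5: issue SUB r0<-Add2 // r0:Add2,r1:7,r2:Mul2,r3:6,r4:Add1,r5:1
cycle 6: issue SUB r5<-Add3 // r0:Add2,r1:7,r2:Mul2,r3:6,r4:Add1,r5:Add3
cycle 7: CDB Add1=-1 // r0:Add2,r1:7,r2:Mul2,r3:6,r4:-1,r5:Add3
cycle 8: CDB Add2=-2 // r0:-2,r1:7,r2:Mul2,r3:6,r4:-1,r5:Add3
cycle 9: CDB Mul1=6 // r0:-2,r1:7,r2:Mul2,r3:6,r4:-1,r5:Add3
cycle 10: - // r0:-2,r1:7,r2:Mul2,r3:6,r4:-1,r5:Add3
cycle 11: - // r0:-2,r1:7,r2:Mul2,r3:6,r4:-1,r5:Add3
cycle 12: - // r0:-2,r1:7,r2:Mul2,r3:6,r4:-1,r5:Add3
cycle 13: - // r0:-2,r1:7,r2:Mul2,r3:6,r4:-1,r5:Add3
cycle 14: CDB Mul2=6 // r0:-2,r1:7,r2:6,r3:6,r4:-1,r5:Add3
cycle 15: - // r0:-2,r1:7,r2:6,r3:6,r4:-1,r5:Add3

STATUS = TAG Add3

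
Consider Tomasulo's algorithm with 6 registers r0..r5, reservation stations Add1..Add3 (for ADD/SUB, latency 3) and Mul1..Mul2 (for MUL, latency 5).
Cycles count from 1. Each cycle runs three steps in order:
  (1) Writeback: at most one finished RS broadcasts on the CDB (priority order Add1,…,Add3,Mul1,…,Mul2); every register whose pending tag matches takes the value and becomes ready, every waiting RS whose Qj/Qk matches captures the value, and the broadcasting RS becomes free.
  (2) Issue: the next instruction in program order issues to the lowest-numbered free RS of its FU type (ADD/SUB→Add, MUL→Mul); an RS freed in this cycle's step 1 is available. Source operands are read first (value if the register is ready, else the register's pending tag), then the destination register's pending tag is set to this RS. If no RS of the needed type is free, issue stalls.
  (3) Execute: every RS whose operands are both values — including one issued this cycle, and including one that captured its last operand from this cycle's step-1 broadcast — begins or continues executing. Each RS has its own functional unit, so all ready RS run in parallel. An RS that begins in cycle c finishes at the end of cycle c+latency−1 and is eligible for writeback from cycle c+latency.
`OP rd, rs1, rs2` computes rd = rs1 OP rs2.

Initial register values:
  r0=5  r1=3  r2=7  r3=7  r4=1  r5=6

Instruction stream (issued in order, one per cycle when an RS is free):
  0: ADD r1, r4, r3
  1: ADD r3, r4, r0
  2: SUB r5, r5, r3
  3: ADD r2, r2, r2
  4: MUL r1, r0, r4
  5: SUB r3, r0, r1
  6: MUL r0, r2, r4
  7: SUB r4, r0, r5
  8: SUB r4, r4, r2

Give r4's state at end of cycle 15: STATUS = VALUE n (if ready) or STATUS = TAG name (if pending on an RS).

STATUS = TAG Add3

c1: issue ADD r1<-Add1 | r0:5,r1:Add1,r2:7,r3:7,r4:1,r5:6
c2: issue ADD r3<-Add2 | r0:5,r1:Add1,r2:7,r3:Add2,r4:1,r5:6
c3: issue SUB r5<-Add3 | r0:5,r1:Add1,r2:7,r3:Add2,r4:1,r5:Add3
c4: CDB Add1=8; issue ADD r2<-Add1 | r0:5,r1:8,r2:Add1,r3:Add2,r4:1,r5:Add3
c5: CDB Add2=6; issue MUL r1<-Mul1 | r0:5,r1:Mul1,r2:Add1,r3:6,r4:1,r5:Add3
c6: issue SUB r3<-Add2 | r0:5,r1:Mul1,r2:Add1,r3:Add2,r4:1,r5:Add3
c7: CDB Add1=14; issue MUL r0<-Mul2 | r0:Mul2,r1:Mul1,r2:14,r3:Add2,r4:1,r5:Add3
c8: CDB Add3=0; issue SUB r4<-Add1 | r0:Mul2,r1:Mul1,r2:14,r3:Add2,r4:Add1,r5:0
c9: issue SUB r4<-Add3 | r0:Mul2,r1:Mul1,r2:14,r3:Add2,r4:Add3,r5:0
c10: CDB Mul1=5 | r0:Mul2,r1:5,r2:14,r3:Add2,r4:Add3,r5:0
c11: - | r0:Mul2,r1:5,r2:14,r3:Add2,r4:Add3,r5:0
c12: CDB Mul2=14 | r0:14,r1:5,r2:14,r3:Add2,r4:Add3,r5:0
c13: CDB Add2=0 | r0:14,r1:5,r2:14,r3:0,r4:Add3,r5:0
c14: - | r0:14,r1:5,r2:14,r3:0,r4:Add3,r5:0
c15: CDB Add1=14 | r0:14,r1:5,r2:14,r3:0,r4:Add3,r5:0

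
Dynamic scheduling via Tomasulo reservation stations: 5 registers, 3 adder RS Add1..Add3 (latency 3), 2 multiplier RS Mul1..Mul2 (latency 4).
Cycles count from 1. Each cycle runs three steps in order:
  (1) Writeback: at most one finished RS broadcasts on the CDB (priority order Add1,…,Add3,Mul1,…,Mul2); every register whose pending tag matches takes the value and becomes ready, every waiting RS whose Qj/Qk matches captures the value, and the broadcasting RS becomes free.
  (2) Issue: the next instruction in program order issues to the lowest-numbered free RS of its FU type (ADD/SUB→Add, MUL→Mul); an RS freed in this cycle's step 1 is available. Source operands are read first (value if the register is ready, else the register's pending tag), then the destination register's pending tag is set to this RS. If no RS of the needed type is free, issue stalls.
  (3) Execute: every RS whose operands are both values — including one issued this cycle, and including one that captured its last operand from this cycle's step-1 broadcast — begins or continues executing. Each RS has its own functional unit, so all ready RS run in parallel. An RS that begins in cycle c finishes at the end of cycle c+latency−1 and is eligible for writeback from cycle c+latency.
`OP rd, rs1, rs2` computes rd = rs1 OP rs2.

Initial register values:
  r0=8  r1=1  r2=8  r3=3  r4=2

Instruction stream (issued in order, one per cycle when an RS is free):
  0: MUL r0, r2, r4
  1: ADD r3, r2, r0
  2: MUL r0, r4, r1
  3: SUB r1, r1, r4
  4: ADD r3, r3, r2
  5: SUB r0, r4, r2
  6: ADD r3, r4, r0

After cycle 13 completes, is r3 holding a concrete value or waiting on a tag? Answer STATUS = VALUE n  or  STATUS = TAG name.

c1: issue MUL r0<-Mul1 | r0:Mul1,r1:1,r2:8,r3:3,r4:2
c2: issue ADD r3<-Add1 | r0:Mul1,r1:1,r2:8,r3:Add1,r4:2
c3: issue MUL r0<-Mul2 | r0:Mul2,r1:1,r2:8,r3:Add1,r4:2
c4: issue SUB r1<-Add2 | r0:Mul2,r1:Add2,r2:8,r3:Add1,r4:2
c5: CDB Mul1=16; issue ADD r3<-Add3 | r0:Mul2,r1:Add2,r2:8,r3:Add3,r4:2
c6: stall | r0:Mul2,r1:Add2,r2:8,r3:Add3,r4:2
c7: CDB Add2=-1; issue SUB r0<-Add2 | r0:Add2,r1:-1,r2:8,r3:Add3,r4:2
c8: CDB Add1=24; issue ADD r3<-Add1 | r0:Add2,r1:-1,r2:8,r3:Add1,r4:2
c9: CDB Mul2=2 | r0:Add2,r1:-1,r2:8,r3:Add1,r4:2
c10: CDB Add2=-6 | r0:-6,r1:-1,r2:8,r3:Add1,r4:2
c11: CDB Add3=32 | r0:-6,r1:-1,r2:8,r3:Add1,r4:2
c12: - | r0:-6,r1:-1,r2:8,r3:Add1,r4:2
c13: CDB Add1=-4 | r0:-6,r1:-1,r2:8,r3:-4,r4:2

STATUS = VALUE -4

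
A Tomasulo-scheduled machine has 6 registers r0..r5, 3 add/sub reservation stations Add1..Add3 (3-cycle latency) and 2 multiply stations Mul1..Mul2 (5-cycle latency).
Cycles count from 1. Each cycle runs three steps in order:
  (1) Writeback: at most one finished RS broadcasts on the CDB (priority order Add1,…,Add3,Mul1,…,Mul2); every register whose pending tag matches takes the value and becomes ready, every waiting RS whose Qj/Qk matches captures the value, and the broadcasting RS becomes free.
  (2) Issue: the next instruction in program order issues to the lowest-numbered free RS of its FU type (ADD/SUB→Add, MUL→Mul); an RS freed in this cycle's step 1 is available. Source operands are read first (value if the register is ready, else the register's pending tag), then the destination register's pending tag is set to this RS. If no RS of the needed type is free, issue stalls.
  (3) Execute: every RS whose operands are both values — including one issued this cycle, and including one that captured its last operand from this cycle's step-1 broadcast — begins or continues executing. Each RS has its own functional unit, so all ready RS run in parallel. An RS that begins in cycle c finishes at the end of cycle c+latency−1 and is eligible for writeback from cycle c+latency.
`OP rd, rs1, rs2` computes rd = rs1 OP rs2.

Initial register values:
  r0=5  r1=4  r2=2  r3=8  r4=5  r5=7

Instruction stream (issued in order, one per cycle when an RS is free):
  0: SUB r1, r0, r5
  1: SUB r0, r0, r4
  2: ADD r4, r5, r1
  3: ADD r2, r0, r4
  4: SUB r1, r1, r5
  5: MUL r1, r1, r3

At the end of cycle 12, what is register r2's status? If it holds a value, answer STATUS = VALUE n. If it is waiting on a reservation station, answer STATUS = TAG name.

STATUS = VALUE 5

c1: issue SUB r1<-Add1 | r0:5,r1:Add1,r2:2,r3:8,r4:5,r5:7
c2: issue SUB r0<-Add2 | r0:Add2,r1:Add1,r2:2,r3:8,r4:5,r5:7
c3: issue ADD r4<-Add3 | r0:Add2,r1:Add1,r2:2,r3:8,r4:Add3,r5:7
c4: CDB Add1=-2; issue ADD r2<-Add1 | r0:Add2,r1:-2,r2:Add1,r3:8,r4:Add3,r5:7
c5: CDB Add2=0; issue SUB r1<-Add2 | r0:0,r1:Add2,r2:Add1,r3:8,r4:Add3,r5:7
c6: issue MUL r1<-Mul1 | r0:0,r1:Mul1,r2:Add1,r3:8,r4:Add3,r5:7
c7: CDB Add3=5 | r0:0,r1:Mul1,r2:Add1,r3:8,r4:5,r5:7
c8: CDB Add2=-9 | r0:0,r1:Mul1,r2:Add1,r3:8,r4:5,r5:7
c9: - | r0:0,r1:Mul1,r2:Add1,r3:8,r4:5,r5:7
c10: CDB Add1=5 | r0:0,r1:Mul1,r2:5,r3:8,r4:5,r5:7
c11: - | r0:0,r1:Mul1,r2:5,r3:8,r4:5,r5:7
c12: - | r0:0,r1:Mul1,r2:5,r3:8,r4:5,r5:7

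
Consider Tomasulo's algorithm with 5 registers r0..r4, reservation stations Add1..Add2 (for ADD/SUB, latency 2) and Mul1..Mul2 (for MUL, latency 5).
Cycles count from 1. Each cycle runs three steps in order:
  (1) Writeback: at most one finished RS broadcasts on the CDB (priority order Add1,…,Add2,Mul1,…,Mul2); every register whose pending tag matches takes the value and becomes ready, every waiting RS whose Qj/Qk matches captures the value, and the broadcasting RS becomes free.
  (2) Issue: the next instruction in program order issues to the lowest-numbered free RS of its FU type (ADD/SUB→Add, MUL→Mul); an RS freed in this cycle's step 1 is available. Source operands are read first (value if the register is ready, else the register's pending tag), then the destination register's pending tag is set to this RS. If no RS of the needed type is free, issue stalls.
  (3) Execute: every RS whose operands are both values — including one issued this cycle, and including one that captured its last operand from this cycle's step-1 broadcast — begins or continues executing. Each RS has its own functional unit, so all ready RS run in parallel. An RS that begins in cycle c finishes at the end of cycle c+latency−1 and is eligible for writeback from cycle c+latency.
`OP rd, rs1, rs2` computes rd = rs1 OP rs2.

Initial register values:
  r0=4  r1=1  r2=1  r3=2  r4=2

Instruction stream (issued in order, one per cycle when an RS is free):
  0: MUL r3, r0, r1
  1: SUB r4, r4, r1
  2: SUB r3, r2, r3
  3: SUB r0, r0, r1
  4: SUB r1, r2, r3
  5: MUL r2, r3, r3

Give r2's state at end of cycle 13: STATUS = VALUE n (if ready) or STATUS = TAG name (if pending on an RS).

STATUS = TAG Mul1

cycle 1: issue MUL r3<-Mul1 // r0:4,r1:1,r2:1,r3:Mul1,r4:2
cycle 2: issue SUB r4<-Add1 // r0:4,r1:1,r2:1,r3:Mul1,r4:Add1
cycle 3: issue SUB r3<-Add2 // r0:4,r1:1,r2:1,r3:Add2,r4:Add1
cycle 4: CDB Add1=1; issue SUB r0<-Add1 // r0:Add1,r1:1,r2:1,r3:Add2,r4:1
cycle 5: stall // r0:Add1,r1:1,r2:1,r3:Add2,r4:1
cycle 6: CDB Add1=3; issue SUB r1<-Add1 // r0:3,r1:Add1,r2:1,r3:Add2,r4:1
cycle 7: CDB Mul1=4; issue MUL r2<-Mul1 // r0:3,r1:Add1,r2:Mul1,r3:Add2,r4:1
cycle 8: - // r0:3,r1:Add1,r2:Mul1,r3:Add2,r4:1
cycle 9: CDB Add2=-3 // r0:3,r1:Add1,r2:Mul1,r3:-3,r4:1
cycle 10: - // r0:3,r1:Add1,r2:Mul1,r3:-3,r4:1
cycle 11: CDB Add1=4 // r0:3,r1:4,r2:Mul1,r3:-3,r4:1
cycle 12: - // r0:3,r1:4,r2:Mul1,r3:-3,r4:1
cycle 13: - // r0:3,r1:4,r2:Mul1,r3:-3,r4:1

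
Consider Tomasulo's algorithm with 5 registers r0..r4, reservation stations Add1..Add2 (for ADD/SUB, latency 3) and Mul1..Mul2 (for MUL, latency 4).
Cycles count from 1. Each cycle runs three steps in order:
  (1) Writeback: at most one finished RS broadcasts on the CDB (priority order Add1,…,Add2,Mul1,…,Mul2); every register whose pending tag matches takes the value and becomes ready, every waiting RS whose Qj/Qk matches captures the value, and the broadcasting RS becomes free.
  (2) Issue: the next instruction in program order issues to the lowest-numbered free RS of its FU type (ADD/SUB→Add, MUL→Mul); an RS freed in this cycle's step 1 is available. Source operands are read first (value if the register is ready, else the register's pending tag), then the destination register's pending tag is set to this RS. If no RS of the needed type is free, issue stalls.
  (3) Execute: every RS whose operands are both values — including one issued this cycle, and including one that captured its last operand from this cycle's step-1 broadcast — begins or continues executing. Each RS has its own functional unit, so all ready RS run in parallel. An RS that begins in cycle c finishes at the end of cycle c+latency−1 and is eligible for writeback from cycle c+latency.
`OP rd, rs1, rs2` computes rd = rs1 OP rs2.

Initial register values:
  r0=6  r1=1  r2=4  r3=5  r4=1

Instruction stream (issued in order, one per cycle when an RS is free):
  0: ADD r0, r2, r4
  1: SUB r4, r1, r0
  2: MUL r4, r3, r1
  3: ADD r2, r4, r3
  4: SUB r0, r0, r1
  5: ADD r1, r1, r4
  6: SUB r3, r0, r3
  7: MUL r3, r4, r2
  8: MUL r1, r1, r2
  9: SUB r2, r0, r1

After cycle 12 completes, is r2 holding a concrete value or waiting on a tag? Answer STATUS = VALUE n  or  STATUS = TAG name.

STATUS = VALUE 10

cycle 1: issue ADD r0<-Add1 // r0:Add1,r1:1,r2:4,r3:5,r4:1
cycle 2: issue SUB r4<-Add2 // r0:Add1,r1:1,r2:4,r3:5,r4:Add2
cycle 3: issue MUL r4<-Mul1 // r0:Add1,r1:1,r2:4,r3:5,r4:Mul1
cycle 4: CDB Add1=5; issue ADD r2<-Add1 // r0:5,r1:1,r2:Add1,r3:5,r4:Mul1
cycle 5: stall // r0:5,r1:1,r2:Add1,r3:5,r4:Mul1
cycle 6: stall // r0:5,r1:1,r2:Add1,r3:5,r4:Mul1
cycle 7: CDB Add2=-4; issue SUB r0<-Add2 // r0:Add2,r1:1,r2:Add1,r3:5,r4:Mul1
cycle 8: CDB Mul1=5; stall // r0:Add2,r1:1,r2:Add1,r3:5,r4:5
cycle 9: stall // r0:Add2,r1:1,r2:Add1,r3:5,r4:5
cycle 10: CDB Add2=4; issue ADD r1<-Add2 // r0:4,r1:Add2,r2:Add1,r3:5,r4:5
cycle 11: CDB Add1=10; issue SUB r3<-Add1 // r0:4,r1:Add2,r2:10,r3:Add1,r4:5
cycle 12: issue MUL r3<-Mul1 // r0:4,r1:Add2,r2:10,r3:Mul1,r4:5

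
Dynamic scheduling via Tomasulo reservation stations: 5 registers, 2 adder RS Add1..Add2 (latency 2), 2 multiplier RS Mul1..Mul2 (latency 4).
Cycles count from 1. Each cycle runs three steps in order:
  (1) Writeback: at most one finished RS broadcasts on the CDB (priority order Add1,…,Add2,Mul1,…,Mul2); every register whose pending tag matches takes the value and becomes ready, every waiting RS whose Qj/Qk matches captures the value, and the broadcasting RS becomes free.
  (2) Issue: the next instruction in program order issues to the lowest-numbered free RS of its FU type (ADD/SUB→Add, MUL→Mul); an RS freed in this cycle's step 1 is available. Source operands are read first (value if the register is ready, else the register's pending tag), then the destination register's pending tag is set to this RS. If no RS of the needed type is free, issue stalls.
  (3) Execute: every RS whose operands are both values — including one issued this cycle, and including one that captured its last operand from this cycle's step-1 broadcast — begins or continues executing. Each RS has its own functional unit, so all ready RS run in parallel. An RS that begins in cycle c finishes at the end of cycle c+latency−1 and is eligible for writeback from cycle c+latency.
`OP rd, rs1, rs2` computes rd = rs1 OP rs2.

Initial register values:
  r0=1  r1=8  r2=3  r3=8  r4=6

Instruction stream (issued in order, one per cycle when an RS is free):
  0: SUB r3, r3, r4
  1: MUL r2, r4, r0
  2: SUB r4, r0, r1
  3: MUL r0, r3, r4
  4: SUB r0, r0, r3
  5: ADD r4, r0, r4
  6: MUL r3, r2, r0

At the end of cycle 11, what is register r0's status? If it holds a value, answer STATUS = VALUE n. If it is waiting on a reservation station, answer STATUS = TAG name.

c1: issue SUB r3<-Add1 | r0:1,r1:8,r2:3,r3:Add1,r4:6
c2: issue MUL r2<-Mul1 | r0:1,r1:8,r2:Mul1,r3:Add1,r4:6
c3: CDB Add1=2; issue SUB r4<-Add1 | r0:1,r1:8,r2:Mul1,r3:2,r4:Add1
c4: issue MUL r0<-Mul2 | r0:Mul2,r1:8,r2:Mul1,r3:2,r4:Add1
c5: CDB Add1=-7; issue SUB r0<-Add1 | r0:Add1,r1:8,r2:Mul1,r3:2,r4:-7
c6: CDB Mul1=6; issue ADD r4<-Add2 | r0:Add1,r1:8,r2:6,r3:2,r4:Add2
c7: issue MUL r3<-Mul1 | r0:Add1,r1:8,r2:6,r3:Mul1,r4:Add2
c8: - | r0:Add1,r1:8,r2:6,r3:Mul1,r4:Add2
c9: CDB Mul2=-14 | r0:Add1,r1:8,r2:6,r3:Mul1,r4:Add2
c10: - | r0:Add1,r1:8,r2:6,r3:Mul1,r4:Add2
c11: CDB Add1=-16 | r0:-16,r1:8,r2:6,r3:Mul1,r4:Add2

STATUS = VALUE -16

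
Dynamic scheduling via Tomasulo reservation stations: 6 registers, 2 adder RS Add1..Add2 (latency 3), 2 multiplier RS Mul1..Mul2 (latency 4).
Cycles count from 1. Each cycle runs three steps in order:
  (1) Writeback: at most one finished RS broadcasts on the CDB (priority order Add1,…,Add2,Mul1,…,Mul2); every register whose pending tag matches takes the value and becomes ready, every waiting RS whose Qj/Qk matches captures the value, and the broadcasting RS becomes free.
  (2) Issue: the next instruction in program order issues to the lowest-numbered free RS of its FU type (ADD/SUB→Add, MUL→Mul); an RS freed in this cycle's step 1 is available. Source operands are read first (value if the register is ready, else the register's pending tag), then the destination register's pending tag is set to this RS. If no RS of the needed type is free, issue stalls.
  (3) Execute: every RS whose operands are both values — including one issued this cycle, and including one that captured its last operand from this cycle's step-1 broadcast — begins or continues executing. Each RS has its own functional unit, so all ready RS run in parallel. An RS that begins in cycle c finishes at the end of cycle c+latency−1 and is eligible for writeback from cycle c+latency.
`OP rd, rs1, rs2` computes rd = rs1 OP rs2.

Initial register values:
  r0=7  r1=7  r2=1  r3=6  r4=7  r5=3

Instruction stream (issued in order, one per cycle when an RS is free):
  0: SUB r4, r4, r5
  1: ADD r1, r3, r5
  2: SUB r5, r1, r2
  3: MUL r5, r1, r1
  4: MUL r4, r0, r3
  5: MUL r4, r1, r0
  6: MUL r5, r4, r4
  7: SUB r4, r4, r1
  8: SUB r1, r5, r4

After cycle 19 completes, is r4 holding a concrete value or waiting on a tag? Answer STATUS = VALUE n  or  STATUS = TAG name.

STATUS = VALUE 54

c1: issue SUB r4<-Add1 | r0:7,r1:7,r2:1,r3:6,r4:Add1,r5:3
c2: issue ADD r1<-Add2 | r0:7,r1:Add2,r2:1,r3:6,r4:Add1,r5:3
c3: stall | r0:7,r1:Add2,r2:1,r3:6,r4:Add1,r5:3
c4: CDB Add1=4; issue SUB r5<-Add1 | r0:7,r1:Add2,r2:1,r3:6,r4:4,r5:Add1
c5: CDB Add2=9; issue MUL r5<-Mul1 | r0:7,r1:9,r2:1,r3:6,r4:4,r5:Mul1
c6: issue MUL r4<-Mul2 | r0:7,r1:9,r2:1,r3:6,r4:Mul2,r5:Mul1
c7: stall | r0:7,r1:9,r2:1,r3:6,r4:Mul2,r5:Mul1
c8: CDB Add1=8; stall | r0:7,r1:9,r2:1,r3:6,r4:Mul2,r5:Mul1
c9: CDB Mul1=81; issue MUL r4<-Mul1 | r0:7,r1:9,r2:1,r3:6,r4:Mul1,r5:81
c10: CDB Mul2=42; issue MUL r5<-Mul2 | r0:7,r1:9,r2:1,r3:6,r4:Mul1,r5:Mul2
c11: issue SUB r4<-Add1 | r0:7,r1:9,r2:1,r3:6,r4:Add1,r5:Mul2
c12: issue SUB r1<-Add2 | r0:7,r1:Add2,r2:1,r3:6,r4:Add1,r5:Mul2
c13: CDB Mul1=63 | r0:7,r1:Add2,r2:1,r3:6,r4:Add1,r5:Mul2
c14: - | r0:7,r1:Add2,r2:1,r3:6,r4:Add1,r5:Mul2
c15: - | r0:7,r1:Add2,r2:1,r3:6,r4:Add1,r5:Mul2
c16: CDB Add1=54 | r0:7,r1:Add2,r2:1,r3:6,r4:54,r5:Mul2
c17: CDB Mul2=3969 | r0:7,r1:Add2,r2:1,r3:6,r4:54,r5:3969
c18: - | r0:7,r1:Add2,r2:1,r3:6,r4:54,r5:3969
c19: - | r0:7,r1:Add2,r2:1,r3:6,r4:54,r5:3969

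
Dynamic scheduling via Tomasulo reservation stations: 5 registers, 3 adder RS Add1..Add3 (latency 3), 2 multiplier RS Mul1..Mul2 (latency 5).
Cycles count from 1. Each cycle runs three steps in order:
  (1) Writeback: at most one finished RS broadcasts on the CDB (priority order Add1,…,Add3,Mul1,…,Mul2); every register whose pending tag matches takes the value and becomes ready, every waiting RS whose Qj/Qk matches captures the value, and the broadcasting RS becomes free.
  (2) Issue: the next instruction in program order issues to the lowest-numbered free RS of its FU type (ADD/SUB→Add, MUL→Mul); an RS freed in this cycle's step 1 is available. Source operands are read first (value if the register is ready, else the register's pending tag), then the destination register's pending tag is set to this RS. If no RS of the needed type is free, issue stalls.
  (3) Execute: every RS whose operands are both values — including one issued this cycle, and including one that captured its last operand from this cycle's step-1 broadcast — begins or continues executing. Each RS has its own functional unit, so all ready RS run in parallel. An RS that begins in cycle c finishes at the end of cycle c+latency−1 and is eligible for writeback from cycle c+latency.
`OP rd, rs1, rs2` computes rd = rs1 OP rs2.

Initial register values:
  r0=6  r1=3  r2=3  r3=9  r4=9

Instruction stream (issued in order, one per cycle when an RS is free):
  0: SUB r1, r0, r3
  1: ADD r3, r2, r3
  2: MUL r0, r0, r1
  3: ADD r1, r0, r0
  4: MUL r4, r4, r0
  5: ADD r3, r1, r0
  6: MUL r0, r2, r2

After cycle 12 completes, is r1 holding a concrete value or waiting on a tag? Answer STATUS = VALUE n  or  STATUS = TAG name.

STATUS = VALUE -36

  c1: issue SUB r1<-Add1  regs: r0:6,r1:Add1,r2:3,r3:9,r4:9
  c2: issue ADD r3<-Add2  regs: r0:6,r1:Add1,r2:3,r3:Add2,r4:9
  c3: issue MUL r0<-Mul1  regs: r0:Mul1,r1:Add1,r2:3,r3:Add2,r4:9
  c4: CDB Add1=-3; issue ADD r1<-Add1  regs: r0:Mul1,r1:Add1,r2:3,r3:Add2,r4:9
  c5: CDB Add2=12; issue MUL r4<-Mul2  regs: r0:Mul1,r1:Add1,r2:3,r3:12,r4:Mul2
  c6: issue ADD r3<-Add2  regs: r0:Mul1,r1:Add1,r2:3,r3:Add2,r4:Mul2
  c7: stall  regs: r0:Mul1,r1:Add1,r2:3,r3:Add2,r4:Mul2
  c8: stall  regs: r0:Mul1,r1:Add1,r2:3,r3:Add2,r4:Mul2
  c9: CDB Mul1=-18; issue MUL r0<-Mul1  regs: r0:Mul1,r1:Add1,r2:3,r3:Add2,r4:Mul2
  c10: -  regs: r0:Mul1,r1:Add1,r2:3,r3:Add2,r4:Mul2
  c11: -  regs: r0:Mul1,r1:Add1,r2:3,r3:Add2,r4:Mul2
  c12: CDB Add1=-36  regs: r0:Mul1,r1:-36,r2:3,r3:Add2,r4:Mul2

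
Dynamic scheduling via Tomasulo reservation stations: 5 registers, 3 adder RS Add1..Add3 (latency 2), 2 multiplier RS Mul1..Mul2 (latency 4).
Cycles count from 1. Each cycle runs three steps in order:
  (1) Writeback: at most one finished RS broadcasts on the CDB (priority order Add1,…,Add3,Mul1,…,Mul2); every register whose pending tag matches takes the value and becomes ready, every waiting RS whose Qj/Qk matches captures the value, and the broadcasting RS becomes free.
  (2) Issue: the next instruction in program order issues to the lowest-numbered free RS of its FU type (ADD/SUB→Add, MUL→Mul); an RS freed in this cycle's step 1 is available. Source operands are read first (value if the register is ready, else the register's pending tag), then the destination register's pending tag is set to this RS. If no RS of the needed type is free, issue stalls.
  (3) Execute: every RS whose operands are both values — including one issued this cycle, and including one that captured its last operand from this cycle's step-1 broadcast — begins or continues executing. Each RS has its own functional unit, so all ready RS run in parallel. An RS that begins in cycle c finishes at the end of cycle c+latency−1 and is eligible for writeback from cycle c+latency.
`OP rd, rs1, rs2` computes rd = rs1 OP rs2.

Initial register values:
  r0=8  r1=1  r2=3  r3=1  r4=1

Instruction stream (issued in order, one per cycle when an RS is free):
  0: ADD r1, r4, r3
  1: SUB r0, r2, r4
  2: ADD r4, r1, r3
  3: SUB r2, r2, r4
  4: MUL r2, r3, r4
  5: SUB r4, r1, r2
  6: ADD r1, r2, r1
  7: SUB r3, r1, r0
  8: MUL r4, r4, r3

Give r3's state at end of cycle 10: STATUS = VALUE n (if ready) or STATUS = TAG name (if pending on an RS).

cycle 1: issue ADD r1<-Add1 // r0:8,r1:Add1,r2:3,r3:1,r4:1
cycle 2: issue SUB r0<-Add2 // r0:Add2,r1:Add1,r2:3,r3:1,r4:1
cycle 3: CDB Add1=2; issue ADD r4<-Add1 // r0:Add2,r1:2,r2:3,r3:1,r4:Add1
cycle 4: CDB Add2=2; issue SUB r2<-Add2 // r0:2,r1:2,r2:Add2,r3:1,r4:Add1
cycle 5: CDB Add1=3; issue MUL r2<-Mul1 // r0:2,r1:2,r2:Mul1,r3:1,r4:3
cycle 6: issue SUB r4<-Add1 // r0:2,r1:2,r2:Mul1,r3:1,r4:Add1
cycle 7: CDB Add2=0; issue ADD r1<-Add2 // r0:2,r1:Add2,r2:Mul1,r3:1,r4:Add1
cycle 8: issue SUB r3<-Add3 // r0:2,r1:Add2,r2:Mul1,r3:Add3,r4:Add1
cycle 9: CDB Mul1=3; issue MUL r4<-Mul1 // r0:2,r1:Add2,r2:3,r3:Add3,r4:Mul1
cycle 10: - // r0:2,r1:Add2,r2:3,r3:Add3,r4:Mul1

STATUS = TAG Add3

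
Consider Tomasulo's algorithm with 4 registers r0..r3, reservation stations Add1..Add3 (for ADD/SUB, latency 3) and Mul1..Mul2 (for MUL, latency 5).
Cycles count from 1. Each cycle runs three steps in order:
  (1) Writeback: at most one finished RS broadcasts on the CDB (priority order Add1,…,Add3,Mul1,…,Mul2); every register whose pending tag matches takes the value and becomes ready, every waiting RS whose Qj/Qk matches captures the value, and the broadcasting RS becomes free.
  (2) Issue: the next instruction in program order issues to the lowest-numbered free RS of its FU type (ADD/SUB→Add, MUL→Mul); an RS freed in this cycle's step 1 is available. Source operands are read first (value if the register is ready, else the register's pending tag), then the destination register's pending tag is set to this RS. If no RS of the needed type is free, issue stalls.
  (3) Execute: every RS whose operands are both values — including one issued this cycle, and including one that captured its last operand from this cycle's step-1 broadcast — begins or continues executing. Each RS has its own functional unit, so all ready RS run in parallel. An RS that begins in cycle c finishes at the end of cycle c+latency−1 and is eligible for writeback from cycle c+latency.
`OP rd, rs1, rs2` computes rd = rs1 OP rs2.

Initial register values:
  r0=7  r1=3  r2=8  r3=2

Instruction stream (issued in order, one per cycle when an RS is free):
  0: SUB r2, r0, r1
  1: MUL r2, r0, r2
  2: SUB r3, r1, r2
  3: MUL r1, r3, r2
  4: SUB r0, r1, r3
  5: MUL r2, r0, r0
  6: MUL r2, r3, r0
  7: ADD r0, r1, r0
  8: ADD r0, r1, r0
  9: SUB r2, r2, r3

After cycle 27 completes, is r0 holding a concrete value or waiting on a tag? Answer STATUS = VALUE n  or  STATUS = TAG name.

  c1: issue SUB r2<-Add1  regs: r0:7,r1:3,r2:Add1,r3:2
  c2: issue MUL r2<-Mul1  regs: r0:7,r1:3,r2:Mul1,r3:2
  c3: issue SUB r3<-Add2  regs: r0:7,r1:3,r2:Mul1,r3:Add2
  c4: CDB Add1=4; issue MUL r1<-Mul2  regs: r0:7,r1:Mul2,r2:Mul1,r3:Add2
  c5: issue SUB r0<-Add1  regs: r0:Add1,r1:Mul2,r2:Mul1,r3:Add2
  c6: stall  regs: r0:Add1,r1:Mul2,r2:Mul1,r3:Add2
  c7: stall  regs: r0:Add1,r1:Mul2,r2:Mul1,r3:Add2
  c8: stall  regs: r0:Add1,r1:Mul2,r2:Mul1,r3:Add2
  c9: CDB Mul1=28; issue MUL r2<-Mul1  regs: r0:Add1,r1:Mul2,r2:Mul1,r3:Add2
  c10: stall  regs: r0:Add1,r1:Mul2,r2:Mul1,r3:Add2
  c11: stall  regs: r0:Add1,r1:Mul2,r2:Mul1,r3:Add2
  c12: CDB Add2=-25; stall  regs: r0:Add1,r1:Mul2,r2:Mul1,r3:-25
  c13: stall  regs: r0:Add1,r1:Mul2,r2:Mul1,r3:-25
  c14: stall  regs: r0:Add1,r1:Mul2,r2:Mul1,r3:-25
  c15: stall  regs: r0:Add1,r1:Mul2,r2:Mul1,r3:-25
  c16: stall  regs: r0:Add1,r1:Mul2,r2:Mul1,r3:-25
  c17: CDB Mul2=-700; issue MUL r2<-Mul2  regs: r0:Add1,r1:-700,r2:Mul2,r3:-25
  c18: issue ADD r0<-Add2  regs: r0:Add2,r1:-700,r2:Mul2,r3:-25
  c19: issue ADD r0<-Add3  regs: r0:Add3,r1:-700,r2:Mul2,r3:-25
  c20: CDB Add1=-675; issue SUB r2<-Add1  regs: r0:Add3,r1:-700,r2:Add1,r3:-25
  c21: -  regs: r0:Add3,r1:-700,r2:Add1,r3:-25
  c22: -  regs: r0:Add3,r1:-700,r2:Add1,r3:-25
  c23: CDB Add2=-1375  regs: r0:Add3,r1:-700,r2:Add1,r3:-25
  c24: -  regs: r0:Add3,r1:-700,r2:Add1,r3:-25
  c25: CDB Mul1=455625  regs: r0:Add3,r1:-700,r2:Add1,r3:-25
  c26: CDB Add3=-2075  regs: r0:-2075,r1:-700,r2:Add1,r3:-25
  c27: CDB Mul2=16875  regs: r0:-2075,r1:-700,r2:Add1,r3:-25

STATUS = VALUE -2075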